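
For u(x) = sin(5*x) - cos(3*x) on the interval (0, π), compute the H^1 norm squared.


||u||_{H^1(0,π)}^2 = 18*π

u'(x) = 3*sin(3*x) + 5*cos(5*x).
Expand u² and (u')² and integrate term by term on (0, π), using: for integers n ≥ 1, ∫_0^π sin²(nx) dx = ∫_0^π cos²(nx) dx = π/2; for n ≠ n', ∫_0^π sin(nx)sin(n'x) dx = ∫_0^π cos(nx)cos(n'x) dx = 0; and by product-to-sum, ∫_0^π sin(nx)cos(n'x) dx = ½∫_0^π [sin((n+n')x) + sin((n−n')x)] dx, which is 0 when n+n' is even and 2n/(n²−n'²) when n+n' is odd (it need not vanish on (0, π)).
  u² squared terms: (-1)²·∫cos(3x)² dx = 1·π/2 = π/2;  (1)²·∫sin(5x)² dx = 1·π/2 = π/2.
  u² cross terms: 2·(-1)·(1)·∫cos(3x)·sin(5x) dx = -2·(0) = 0.
  So ∫_0^π u² dx = π/2 + π/2 + 0 = π.
  (u')² squared terms: (3)²·∫sin(3x)² dx = 9·π/2 = 9*π/2;  (5)²·∫cos(5x)² dx = 25·π/2 = 25*π/2.
  (u')² cross terms: 2·(3)·(5)·∫sin(3x)·cos(5x) dx = 30·(0) = 0.
  So ∫_0^π (u')² dx = 9*π/2 + 25*π/2 + 0 = 17*π.
||u||_{H^1}^2 = (π) + (17*π) = 18*π.


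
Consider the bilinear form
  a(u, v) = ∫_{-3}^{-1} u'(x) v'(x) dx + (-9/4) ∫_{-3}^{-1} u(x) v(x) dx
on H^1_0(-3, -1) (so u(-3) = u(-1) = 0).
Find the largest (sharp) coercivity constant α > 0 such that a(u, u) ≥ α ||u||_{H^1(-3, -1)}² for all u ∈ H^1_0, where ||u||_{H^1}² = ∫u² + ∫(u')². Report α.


α = (-9 + π^2)/(4 + π^2)

Coercivity of a(·,·) on H^1_0(-3, -1) means a(u, u) ≥ α ||u||_{H^1}² for every u ∈ H^1_0.
The interval has length L = 2, and Poincaré/coercivity depend only on L. Here a(u, u) = ∫(u')² + (-9/4)·∫u².
Here c = -9/4 < 0 with |c| < (π/L)² = π^2/4, so coercivity still holds. The condition a(u,u) ≥ α||u||_{H^1}² reads (1−α)∫(u')² ≥ (α−c)∫u². Any admissible α is ≤ 1 (rapidly oscillating u have ∫u²/∫(u')² → 0), and α = 1 would force 0 ≥ (1−c)∫u², impossible since c < 1; so 1−α > 0. By the sharp Poincaré inequality on H^1_0 of an interval of length L, ∫(u')² ≥ (π/L)²∫u² with equality for the first sine mode sin(π(x−x₀)/L) (x₀ the left endpoint), so the inequality holds for all u iff (1−α)(π/L)² ≥ α − c, i.e. α ≤ ((π/L)² + c)/((π/L)² + 1) = (1 + c(L/π)²)/(1 + (L/π)²). (Direct route, valid since c ≤ 0: Poincaré gives c∫u² ≥ c(L/π)²∫(u')², so a(u,u) ≥ (1 + c(L/π)²)∫(u')², while ||u||_{H^1}² ≤ (1 + (L/π)²)∫(u')²; dividing yields the same α.) With (π/L)² = π^2/4 and c = -9/4, the largest admissible constant is α = ((π/L)² + c)/((π/L)² + 1).
Simplifying, α = (-9 + π^2)/(4 + π^2).


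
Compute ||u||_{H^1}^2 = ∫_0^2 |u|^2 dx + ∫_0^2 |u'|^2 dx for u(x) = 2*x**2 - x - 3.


||u||_{H^1}^2 = 584/15

The H^1 norm (squared) on an interval (0, L) is
  ||u||_{H^1}^2 = ∫_0^L u(x)^2 dx + ∫_0^L u'(x)^2 dx.
Compute u'(x) = 4*x - 1.
Then u(x)^2 = 4*x**4 - 4*x**3 - 11*x**2 + 6*x + 9 and u'(x)^2 = 16*x**2 - 8*x + 1.
Integrate each monomial from 0 to 2 using ∫_0^2 c·x^n dx = c·2^(n+1)/(n+1):
  ∫_0^2 u(x)^2 dx = ∫_0^2 (4*x^4 - 4*x^3 - 11*x^2 + 6*x + 9) dx. Term by term:
    ∫_0^2 4*x^4 dx = 128/5;  ∫_0^2 -4*x^3 dx = -16;  ∫_0^2 -11*x^2 dx = -88/3;
    ∫_0^2 6*x dx = 12;  ∫_0^2 9 dx = 18.
  Sum: 128/5 − 16 − 88/3 + 12 + 18 = 154/15.
  ∫_0^2 u'(x)^2 dx = ∫_0^2 (16*x^2 - 8*x + 1) dx. Term by term:
    ∫_0^2 16*x^2 dx = 128/3;  ∫_0^2 -8*x dx = -16;  ∫_0^2 1 dx = 2.
  Sum: 128/3 − 16 + 2 = 86/3.
Adding: ||u||_{H^1}^2 = 154/15 + 86/3 = 584/15.


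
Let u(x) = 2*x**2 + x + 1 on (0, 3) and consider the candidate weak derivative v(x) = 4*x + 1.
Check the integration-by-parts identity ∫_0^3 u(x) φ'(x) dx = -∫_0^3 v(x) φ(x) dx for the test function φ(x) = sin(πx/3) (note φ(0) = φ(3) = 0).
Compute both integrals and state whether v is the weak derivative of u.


LHS = -42/π, RHS = -42/π. Yes, v = u' weakly.

u(x) = 2*x**2 + x + 1, classical derivative u'(x) = 4*x + 1.
φ(x) = sin(πx/3), so φ'(x) = π*cos(π*x/3)/3.
Note φ(0) = φ(3) = 0, so the boundary term u·φ vanishes.
LHS = ∫_0^3 u(x) φ'(x) dx = ∫_0^3 (2*π*x^2*cos(π*x/3)/3 + π*x*cos(π*x/3)/3 + π*cos(π*x/3)/3) dx. Term by term:
  ∫_0^3 π*cos(π*x/3)/3 dx = 0;  ∫_0^3 π*x*cos(π*x/3)/3 dx = -6/π;  ∫_0^3 2*π*x^2*cos(π*x/3)/3 dx = -36/π.
Sum: 0 − 6/π − 36/π = -42/π.
So LHS = -42/π.
∫_0^3 v(x) φ(x) dx = ∫_0^3 (4*x*sin(π*x/3) + sin(π*x/3)) dx. Term by term:
  ∫_0^3 4*x*sin(π*x/3) dx = 36/π;  ∫_0^3 sin(π*x/3) dx = 6/π.
Sum: 36/π + 6/π = 42/π.
So RHS = -∫_0^3 v(x) φ(x) dx = -42/π.
LHS = RHS, so the identity holds for this test φ.
Moreover u is smooth here and v(x) = u'(x) = 4*x + 1 pointwise, so the identity holds for every test function. Hence v is the weak derivative of u.


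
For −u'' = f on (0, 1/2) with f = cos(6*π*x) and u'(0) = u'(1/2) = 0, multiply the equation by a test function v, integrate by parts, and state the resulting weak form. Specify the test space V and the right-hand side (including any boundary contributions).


V = H^1(0, 1/2) (no boundary constraint on v; u is determined up to an additive constant); weak form: ∫_0^1/2 u'v' dx = ∫_0^1/2 (cos(6*π*x)) v dx for all v ∈ V.

Multiply both sides by a test function v and integrate from 0 to 1/2:
  ∫_0^1/2 −u''(x) v(x) dx = ∫_0^1/2 f(x) v(x) dx.
Integrate the LHS by parts once:
  ∫_0^1/2 −u'' v dx = −[u'(x) v(x)]_0^1/2 + ∫_0^1/2 u'(x) v'(x) dx.
Thus ∫_0^1/2 u'(x) v'(x) dx = ∫_0^1/2 f(x) v(x) dx + [u'(x) v(x)]_0^1/2.
Choose V so that boundary terms are either known or forced to vanish.
u has homogeneous Neumann: u'(0) = u'(1/2) = 0. So [u' v]_0^1/2 = 0·v(1/2) − 0·v(0) = 0 for any v; take V = H^1(0, 1/2).
Weak formulation: find u (satisfying any essential BC) such that ∫_0^1/2 u'(x) v'(x) dx = ∫_0^1/2 f v dx for all v ∈ V (homogeneous Neumann, so boundary terms vanish).
Substituting f(x) = cos(6*π*x), the right-hand side is ∫_0^1/2 (cos(6*π*x)) v dx.
Compatibility check (pure Neumann): taking v ≡ 1 ∈ V gives 0 = ∫_0^1/2 f dx + (0) − (0), i.e. ∫_0^1/2 f dx must equal u'(0) − u'(1/2) = 0. Indeed ∫_0^1/2 (cos(6*π*x)) dx = 0, so the data are compatible. The solution is then unique only up to an additive constant (fix it e.g. by requiring ∫_0^1/2 u dx = 0).


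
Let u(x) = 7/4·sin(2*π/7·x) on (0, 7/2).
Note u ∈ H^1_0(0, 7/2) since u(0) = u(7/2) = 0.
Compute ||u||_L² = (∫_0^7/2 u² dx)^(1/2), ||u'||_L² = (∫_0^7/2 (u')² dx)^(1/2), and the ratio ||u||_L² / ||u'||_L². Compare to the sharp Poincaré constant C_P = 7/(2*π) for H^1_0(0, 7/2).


||u||_L² / ||u'||_L² = 7/(2*π) = C_P.

u(x) = 7/4·sin(2*π/7·x), so u'(x) = π*cos(2*π*x/7)/2.
Writing u(x) = A·sin(kπx/L) with A = 7/4 and k = 1, use ∫_0^L sin²(kπx/L) dx = L/2 and ∫_0^L cos²(kπx/L) dx = L/2.
u² = 49/16·sin²(2*π/7·x) and (u')² = π^2/4·cos²(2*π/7·x), and each of sin², cos² integrates to L/2 = 7/4 over (0, 7/2).
∫_0^7/2 u² dx = 343/64, so ||u||_L² = 7*sqrt(7)/8.
∫_0^7/2 (u')² dx = 7*π^2/16, so ||u'||_L² = sqrt(7)*π/4.
Ratio ||u||_L² / ||u'||_L² = 7/(2*π).
Sharp Poincaré constant on H^1_0(0, 7/2) is C_P = L/π = 7/(2*π), achieved by sin(2*π/7·x).
This is the k = 1 eigenfunction (up to amplitude), so the ratio equals the sharp Poincaré constant exactly.


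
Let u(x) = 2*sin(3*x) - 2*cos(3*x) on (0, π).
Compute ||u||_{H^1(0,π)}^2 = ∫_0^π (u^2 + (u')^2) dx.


||u||_{H^1(0,π)}^2 = 40*π

u'(x) = 6*sin(3*x) + 6*cos(3*x).
Expand u² and (u')² and integrate term by term on (0, π), using: for integers n ≥ 1, ∫_0^π sin²(nx) dx = ∫_0^π cos²(nx) dx = π/2; for n ≠ n', ∫_0^π sin(nx)sin(n'x) dx = ∫_0^π cos(nx)cos(n'x) dx = 0; and by product-to-sum, ∫_0^π sin(nx)cos(n'x) dx = ½∫_0^π [sin((n+n')x) + sin((n−n')x)] dx, which is 0 when n+n' is even and 2n/(n²−n'²) when n+n' is odd (it need not vanish on (0, π)).
  u² squared terms: (-2)²·∫cos(3x)² dx = 4·π/2 = 2*π;  (2)²·∫sin(3x)² dx = 4·π/2 = 2*π.
  u² cross terms: 2·(-2)·(2)·∫cos(3x)·sin(3x) dx = -8·(0) = 0.
  So ∫_0^π u² dx = 2*π + 2*π + 0 = 4*π.
  (u')² squared terms: (6)²·∫cos(3x)² dx = 36·π/2 = 18*π;  (6)²·∫sin(3x)² dx = 36·π/2 = 18*π.
  (u')² cross terms: 2·(6)·(6)·∫cos(3x)·sin(3x) dx = 72·(0) = 0.
  So ∫_0^π (u')² dx = 18*π + 18*π + 0 = 36*π.
||u||_{H^1}^2 = (4*π) + (36*π) = 40*π.


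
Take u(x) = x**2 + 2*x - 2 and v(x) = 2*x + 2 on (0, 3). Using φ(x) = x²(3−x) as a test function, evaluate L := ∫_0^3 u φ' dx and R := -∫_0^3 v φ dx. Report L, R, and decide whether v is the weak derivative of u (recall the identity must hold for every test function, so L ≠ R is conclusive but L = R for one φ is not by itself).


LHS = -189/5, RHS = -189/5. Yes, v = u' weakly.

u(x) = x**2 + 2*x - 2, classical derivative u'(x) = 2*x + 2.
φ(x) = x²(3−x), so φ'(x) = 3*x*(2 - x).
Note φ(0) = φ(3) = 0, so the boundary term u·φ vanishes.
LHS = ∫_0^3 u(x) φ'(x) dx = ∫_0^3 (-3*x^4 + 18*x^2 - 12*x) dx. Term by term:
  ∫_0^3 -3*x^4 dx = -729/5;  ∫_0^3 18*x^2 dx = 162;  ∫_0^3 -12*x dx = -54.
Sum: -729/5 + 162 − 54 = -189/5.
So LHS = -189/5.
∫_0^3 v(x) φ(x) dx = ∫_0^3 (-2*x^4 + 4*x^3 + 6*x^2) dx. Term by term:
  ∫_0^3 -2*x^4 dx = -486/5;  ∫_0^3 4*x^3 dx = 81;  ∫_0^3 6*x^2 dx = 54.
Sum: -486/5 + 81 + 54 = 189/5.
So RHS = -∫_0^3 v(x) φ(x) dx = -189/5.
LHS = RHS, so the identity holds for this test φ.
Moreover u is smooth here and v(x) = u'(x) = 2*x + 2 pointwise, so the identity holds for every test function. Hence v is the weak derivative of u.


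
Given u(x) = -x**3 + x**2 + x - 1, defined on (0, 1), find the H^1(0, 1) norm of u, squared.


||u||_{H^1}^2 = 148/105

The H^1 norm (squared) on an interval (0, L) is
  ||u||_{H^1}^2 = ∫_0^L u(x)^2 dx + ∫_0^L u'(x)^2 dx.
Compute u'(x) = -3*x**2 + 2*x + 1.
Then u(x)^2 = x**6 - 2*x**5 - x**4 + 4*x**3 - x**2 - 2*x + 1 and u'(x)^2 = 9*x**4 - 12*x**3 - 2*x**2 + 4*x + 1.
Integrate each monomial from 0 to 1 using ∫_0^1 c·x^n dx = c·1^(n+1)/(n+1):
  ∫_0^1 u(x)^2 dx = ∫_0^1 (x^6 - 2*x^5 - x^4 + 4*x^3 - x^2 - 2*x + 1) dx. Term by term:
    ∫_0^1 x^6 dx = 1/7;  ∫_0^1 -2*x^5 dx = -1/3;  ∫_0^1 -x^4 dx = -1/5;
    ∫_0^1 4*x^3 dx = 1;  ∫_0^1 -x^2 dx = -1/3;  ∫_0^1 -2*x dx = -1;
    ∫_0^1 1 dx = 1.
  Sum: 1/7 − 1/3 − 1/5 + 1 − 1/3 − 1 + 1 = 29/105.
  ∫_0^1 u'(x)^2 dx = ∫_0^1 (9*x^4 - 12*x^3 - 2*x^2 + 4*x + 1) dx. Term by term:
    ∫_0^1 9*x^4 dx = 9/5;  ∫_0^1 -12*x^3 dx = -3;  ∫_0^1 -2*x^2 dx = -2/3;
    ∫_0^1 4*x dx = 2;  ∫_0^1 1 dx = 1.
  Sum: 9/5 − 3 − 2/3 + 2 + 1 = 17/15.
Adding: ||u||_{H^1}^2 = 29/105 + 17/15 = 148/105.


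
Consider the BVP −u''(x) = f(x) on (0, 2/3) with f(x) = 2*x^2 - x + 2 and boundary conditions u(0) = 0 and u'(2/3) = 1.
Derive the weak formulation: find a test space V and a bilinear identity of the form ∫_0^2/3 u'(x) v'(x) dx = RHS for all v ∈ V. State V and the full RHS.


V = {v ∈ H^1(0, 2/3) : v(0) = 0} (test functions vanish at x = 0 where u is specified); weak form: ∫_0^2/3 u'v' dx = ∫_0^2/3 (2*x^2 - x + 2) v dx + v(2/3) for all v ∈ V.

Multiply both sides by a test function v and integrate from 0 to 2/3:
  ∫_0^2/3 −u''(x) v(x) dx = ∫_0^2/3 f(x) v(x) dx.
Integrate the LHS by parts once:
  ∫_0^2/3 −u'' v dx = −[u'(x) v(x)]_0^2/3 + ∫_0^2/3 u'(x) v'(x) dx.
Thus ∫_0^2/3 u'(x) v'(x) dx = ∫_0^2/3 f(x) v(x) dx + [u'(x) v(x)]_0^2/3.
Choose V so that boundary terms are either known or forced to vanish.
Mixed BC: u(0) = 0 (Dirichlet) and u'(2/3) = 1 (Neumann). Define V = {v ∈ H^1(0, 2/3) : v(0) = 0}. Then [u' v]_0^2/3 = u'(2/3)·v(2/3) − u'(0)·0 = v(2/3).
Weak formulation: find u (satisfying any essential BC) such that ∫_0^2/3 u'(x) v'(x) dx = ∫_0^2/3 f v dx + v(2/3) for all v ∈ V (Dirichlet at 0 absorbed into V; Neumann datum at x = 2/3 contributes the boundary term).
Substituting f(x) = 2*x^2 - x + 2, the right-hand side is ∫_0^2/3 (2*x^2 - x + 2) v dx + v(2/3).


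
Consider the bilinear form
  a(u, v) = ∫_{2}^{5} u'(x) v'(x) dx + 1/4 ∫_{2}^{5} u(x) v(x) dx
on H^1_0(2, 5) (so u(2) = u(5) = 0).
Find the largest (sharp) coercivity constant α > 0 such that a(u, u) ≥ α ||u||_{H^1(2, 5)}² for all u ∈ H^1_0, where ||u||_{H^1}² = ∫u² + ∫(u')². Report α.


α = (9/4 + π^2)/(9 + π^2)

Coercivity of a(·,·) on H^1_0(2, 5) means a(u, u) ≥ α ||u||_{H^1}² for every u ∈ H^1_0.
The interval has length L = 3, and Poincaré/coercivity depend only on L. Here a(u, u) = ∫(u')² + (1/4)·∫u².
Here 0 < c = 1/4 < 1. The condition a(u,u) ≥ α||u||_{H^1}² reads (1−α)∫(u')² ≥ (α−c)∫u². Any admissible α is ≤ 1 (rapidly oscillating u have ∫u²/∫(u')² → 0), and α = 1 would force 0 ≥ (1−c)∫u², impossible since c < 1; so 1−α > 0. By the sharp Poincaré inequality on H^1_0 of an interval of length L, ∫(u')² ≥ (π/L)²∫u² with equality for the first sine mode sin(π(x−x₀)/L) (x₀ the left endpoint), so the inequality holds for all u iff (1−α)(π/L)² ≥ α − c, i.e. α ≤ ((π/L)² + c)/((π/L)² + 1) = (1 + c(L/π)²)/(1 + (L/π)²). With (π/L)² = π^2/9 and c = 1/4, the largest admissible constant is α = ((π/L)² + c)/((π/L)² + 1).
Simplifying, α = (9/4 + π^2)/(9 + π^2).


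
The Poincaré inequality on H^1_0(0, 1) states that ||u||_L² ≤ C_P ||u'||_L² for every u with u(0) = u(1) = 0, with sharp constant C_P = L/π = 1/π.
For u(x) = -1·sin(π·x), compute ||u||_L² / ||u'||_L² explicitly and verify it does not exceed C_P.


||u||_L² / ||u'||_L² = 1/π = C_P.

u(x) = -1·sin(π·x), so u'(x) = -π*cos(π*x).
Writing u(x) = A·sin(kπx/L) with A = -1 and k = 1, use ∫_0^L sin²(kπx/L) dx = L/2 and ∫_0^L cos²(kπx/L) dx = L/2.
u² = 1·sin²(π·x) and (u')² = π^2·cos²(π·x), and each of sin², cos² integrates to L/2 = 1/2 over (0, 1).
∫_0^1 u² dx = 1/2, so ||u||_L² = sqrt(2)/2.
∫_0^1 (u')² dx = π^2/2, so ||u'||_L² = sqrt(2)*π/2.
Ratio ||u||_L² / ||u'||_L² = 1/π.
Sharp Poincaré constant on H^1_0(0, 1) is C_P = L/π = 1/π, achieved by sin(π·x).
This is the k = 1 eigenfunction (up to amplitude), so the ratio equals the sharp Poincaré constant exactly.


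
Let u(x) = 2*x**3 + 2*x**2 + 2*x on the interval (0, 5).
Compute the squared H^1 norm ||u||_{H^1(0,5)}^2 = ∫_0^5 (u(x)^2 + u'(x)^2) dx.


||u||_{H^1}^2 = 2231870/21

The H^1 norm (squared) on an interval (0, L) is
  ||u||_{H^1}^2 = ∫_0^L u(x)^2 dx + ∫_0^L u'(x)^2 dx.
Compute u'(x) = 6*x**2 + 4*x + 2.
Then u(x)^2 = 4*x**6 + 8*x**5 + 12*x**4 + 8*x**3 + 4*x**2 and u'(x)^2 = 36*x**4 + 48*x**3 + 40*x**2 + 16*x + 4.
Integrate each monomial from 0 to 5 using ∫_0^5 c·x^n dx = c·5^(n+1)/(n+1):
  ∫_0^5 u(x)^2 dx = ∫_0^5 (4*x^6 + 8*x^5 + 12*x^4 + 8*x^3 + 4*x^2) dx. Term by term:
    ∫_0^5 4*x^6 dx = 312500/7;  ∫_0^5 8*x^5 dx = 62500/3;  ∫_0^5 12*x^4 dx = 7500;
    ∫_0^5 8*x^3 dx = 1250;  ∫_0^5 4*x^2 dx = 500/3.
  Sum: 312500/7 + 62500/3 + 7500 + 1250 + 500/3 = 520750/7.
  ∫_0^5 u'(x)^2 dx = ∫_0^5 (36*x^4 + 48*x^3 + 40*x^2 + 16*x + 4) dx. Term by term:
    ∫_0^5 36*x^4 dx = 22500;  ∫_0^5 48*x^3 dx = 7500;  ∫_0^5 40*x^2 dx = 5000/3;
    ∫_0^5 16*x dx = 200;  ∫_0^5 4 dx = 20.
  Sum: 22500 + 7500 + 5000/3 + 200 + 20 = 95660/3.
Adding: ||u||_{H^1}^2 = 520750/7 + 95660/3 = 2231870/21.


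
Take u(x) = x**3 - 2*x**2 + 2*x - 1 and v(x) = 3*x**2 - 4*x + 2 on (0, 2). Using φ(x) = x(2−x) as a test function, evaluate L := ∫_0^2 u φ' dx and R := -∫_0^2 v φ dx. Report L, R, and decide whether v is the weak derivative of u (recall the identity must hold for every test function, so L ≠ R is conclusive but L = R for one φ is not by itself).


LHS = -32/15, RHS = -32/15. Yes, v = u' weakly.

u(x) = x**3 - 2*x**2 + 2*x - 1, classical derivative u'(x) = 3*x**2 - 4*x + 2.
φ(x) = x(2−x), so φ'(x) = 2 - 2*x.
Note φ(0) = φ(2) = 0, so the boundary term u·φ vanishes.
LHS = ∫_0^2 u(x) φ'(x) dx = ∫_0^2 (-2*x^4 + 6*x^3 - 8*x^2 + 6*x - 2) dx. Term by term:
  ∫_0^2 -2*x^4 dx = -64/5;  ∫_0^2 6*x^3 dx = 24;  ∫_0^2 -8*x^2 dx = -64/3;
  ∫_0^2 6*x dx = 12;  ∫_0^2 -2 dx = -4.
Sum: -64/5 + 24 − 64/3 + 12 − 4 = -32/15.
So LHS = -32/15.
∫_0^2 v(x) φ(x) dx = ∫_0^2 (-3*x^4 + 10*x^3 - 10*x^2 + 4*x) dx. Term by term:
  ∫_0^2 -3*x^4 dx = -96/5;  ∫_0^2 10*x^3 dx = 40;  ∫_0^2 -10*x^2 dx = -80/3;
  ∫_0^2 4*x dx = 8.
Sum: -96/5 + 40 − 80/3 + 8 = 32/15.
So RHS = -∫_0^2 v(x) φ(x) dx = -32/15.
LHS = RHS, so the identity holds for this test φ.
Moreover u is smooth here and v(x) = u'(x) = 3*x**2 - 4*x + 2 pointwise, so the identity holds for every test function. Hence v is the weak derivative of u.


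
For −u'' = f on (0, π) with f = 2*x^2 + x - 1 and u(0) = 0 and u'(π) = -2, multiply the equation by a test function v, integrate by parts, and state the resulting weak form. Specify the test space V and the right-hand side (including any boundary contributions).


V = {v ∈ H^1(0, π) : v(0) = 0} (test functions vanish at x = 0 where u is specified); weak form: ∫_0^π u'v' dx = ∫_0^π (2*x^2 + x - 1) v dx − 2·v(π) for all v ∈ V.

Multiply both sides by a test function v and integrate from 0 to π:
  ∫_0^π −u''(x) v(x) dx = ∫_0^π f(x) v(x) dx.
Integrate the LHS by parts once:
  ∫_0^π −u'' v dx = −[u'(x) v(x)]_0^π + ∫_0^π u'(x) v'(x) dx.
Thus ∫_0^π u'(x) v'(x) dx = ∫_0^π f(x) v(x) dx + [u'(x) v(x)]_0^π.
Choose V so that boundary terms are either known or forced to vanish.
Mixed BC: u(0) = 0 (Dirichlet) and u'(π) = -2 (Neumann). Define V = {v ∈ H^1(0, π) : v(0) = 0}. Then [u' v]_0^π = u'(π)·v(π) − u'(0)·0 = − 2·v(π).
Weak formulation: find u (satisfying any essential BC) such that ∫_0^π u'(x) v'(x) dx = ∫_0^π f v dx − 2·v(π) for all v ∈ V (Dirichlet at 0 absorbed into V; Neumann datum at x = π contributes the boundary term).
Substituting f(x) = 2*x^2 + x - 1, the right-hand side is ∫_0^π (2*x^2 + x - 1) v dx − 2·v(π).


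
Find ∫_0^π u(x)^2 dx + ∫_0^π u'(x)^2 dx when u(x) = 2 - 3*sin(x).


||u||_{H^1(0,π)}^2 = -24 + 13*π

u'(x) = -3*cos(x).
Expand u² and (u')² and integrate term by term on (0, π), using: for integers n ≥ 1, ∫_0^π sin²(nx) dx = ∫_0^π cos²(nx) dx = π/2; for n ≠ n', ∫_0^π sin(nx)sin(n'x) dx = ∫_0^π cos(nx)cos(n'x) dx = 0; and by product-to-sum, ∫_0^π sin(nx)cos(n'x) dx = ½∫_0^π [sin((n+n')x) + sin((n−n')x)] dx, which is 0 when n+n' is even and 2n/(n²−n'²) when n+n' is odd (it need not vanish on (0, π)). For the constant mode: ∫_0^π 1 dx = π, ∫_0^π cos(nx) dx = 0, ∫_0^π sin(nx) dx = (1−(−1)^n)/n.
  u² squared terms: (2)²·∫1 dx = 4·π = 4*π;  (-3)²·∫sin(x)² dx = 9·π/2 = 9*π/2.
  u² cross terms: 2·(2)·(-3)·∫1·sin(x) dx = -12·(2) = -24.
  So ∫_0^π u² dx = 4*π + 9*π/2 − 24 = -24 + 17*π/2.
  (u')² squared terms: (-3)²·∫cos(x)² dx = 9·π/2 = 9*π/2.
  So ∫_0^π (u')² dx = 9*π/2.
||u||_{H^1}^2 = (-24 + 17*π/2) + (9*π/2) = -24 + 13*π.


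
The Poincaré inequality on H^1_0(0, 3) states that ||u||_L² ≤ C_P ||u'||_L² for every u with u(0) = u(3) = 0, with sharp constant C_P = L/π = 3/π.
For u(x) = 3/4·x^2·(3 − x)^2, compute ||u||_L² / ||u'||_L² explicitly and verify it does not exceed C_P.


||u||_L² / ||u'||_L² = sqrt(3)/2 < C_P = 3/π.

u(x) = 3/4·x^2·(3 − x)^2, so u'(x) = 3*x*(x - 3)*(2*x - 3)/2.
u(x) = 3/4·x^2·(3 − x)^2 vanishes at x = 0 and x = 3, so u ∈ H^1_0(0, 3). Differentiate via the product rule and integrate the resulting polynomials term by term.
  ∫_0^3 u² dx = ∫_0^3 (9*x^8/16 - 27*x^7/4 + 243*x^6/8 - 243*x^5/4 + 729*x^4/16) dx. Term by term:
    ∫_0^3 9*x^8/16 dx = 19683/16;  ∫_0^3 -27*x^7/4 dx = -177147/32;  ∫_0^3 243*x^6/8 dx = 531441/56;
    ∫_0^3 -243*x^5/4 dx = -59049/8;  ∫_0^3 729*x^4/16 dx = 177147/80.
  Sum: 19683/16 − 177147/32 + 531441/56 − 59049/8 + 177147/80 = 19683/1120.
  ∫_0^3 (u')² dx = ∫_0^3 (9*x^6 - 81*x^5 + 1053*x^4/4 - 729*x^3/2 + 729*x^2/4) dx. Term by term:
    ∫_0^3 9*x^6 dx = 19683/7;  ∫_0^3 -81*x^5 dx = -19683/2;  ∫_0^3 1053*x^4/4 dx = 255879/20;
    ∫_0^3 -729*x^3/2 dx = -59049/8;  ∫_0^3 729*x^2/4 dx = 6561/4.
  Sum: 19683/7 − 19683/2 + 255879/20 − 59049/8 + 6561/4 = 6561/280.
∫_0^3 u² dx = 19683/1120, so ||u||_L² = 81*sqrt(210)/280.
∫_0^3 (u')² dx = 6561/280, so ||u'||_L² = 81*sqrt(70)/140.
Ratio ||u||_L² / ||u'||_L² = sqrt(3)/2.
Sharp Poincaré constant on H^1_0(0, 3) is C_P = L/π = 3/π, achieved by sin(π/3·x).
A polynomial bump cannot attain the sharp Poincaré constant (only the first sine eigenfunction does), so the ratio is strictly less than C_P, consistent with ||u||_L² ≤ C_P ||u'||_L².


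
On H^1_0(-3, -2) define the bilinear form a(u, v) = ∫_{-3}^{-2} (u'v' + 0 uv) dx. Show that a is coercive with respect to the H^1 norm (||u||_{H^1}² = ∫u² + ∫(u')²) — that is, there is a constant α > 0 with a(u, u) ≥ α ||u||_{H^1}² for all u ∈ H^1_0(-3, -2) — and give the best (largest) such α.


α = π^2/(1 + π^2)

Coercivity of a(·,·) on H^1_0(-3, -2) means a(u, u) ≥ α ||u||_{H^1}² for every u ∈ H^1_0.
The interval has length L = 1, and Poincaré/coercivity depend only on L. Here a(u, u) = ∫(u')² + (0)·∫u².
Here c = 0, so a(u,u) = ∫(u')² alone. The condition a(u,u) ≥ α||u||_{H^1}² reads (1−α)∫(u')² ≥ (α−c)∫u². Any admissible α is ≤ 1 (rapidly oscillating u have ∫u²/∫(u')² → 0), and α = 1 would force 0 ≥ (1−c)∫u², impossible since c < 1; so 1−α > 0. By the sharp Poincaré inequality on H^1_0 of an interval of length L, ∫(u')² ≥ (π/L)²∫u² with equality for the first sine mode sin(π(x−x₀)/L) (x₀ the left endpoint), so the inequality holds for all u iff (1−α)(π/L)² ≥ α − c, i.e. α ≤ ((π/L)² + c)/((π/L)² + 1) = (1 + c(L/π)²)/(1 + (L/π)²). (Direct route, valid since c ≤ 0: Poincaré gives c∫u² ≥ c(L/π)²∫(u')², so a(u,u) ≥ (1 + c(L/π)²)∫(u')², while ||u||_{H^1}² ≤ (1 + (L/π)²)∫(u')²; dividing yields the same α.) With (π/L)² = π^2 and c = 0, the largest admissible constant is α = ((π/L)² + c)/((π/L)² + 1).
Simplifying, α = π^2/(1 + π^2).


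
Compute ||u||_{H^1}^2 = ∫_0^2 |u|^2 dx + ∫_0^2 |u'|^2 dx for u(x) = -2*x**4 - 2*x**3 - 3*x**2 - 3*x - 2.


||u||_{H^1}^2 = 1641406/315

The H^1 norm (squared) on an interval (0, L) is
  ||u||_{H^1}^2 = ∫_0^L u(x)^2 dx + ∫_0^L u'(x)^2 dx.
Compute u'(x) = -8*x**3 - 6*x**2 - 6*x - 3.
Then u(x)^2 = 4*x**8 + 8*x**7 + 16*x**6 + 24*x**5 + 29*x**4 + 26*x**3 + 21*x**2 + 12*x + 4 and u'(x)^2 = 64*x**6 + 96*x**5 + 132*x**4 + 120*x**3 + 72*x**2 + 36*x + 9.
Integrate each monomial from 0 to 2 using ∫_0^2 c·x^n dx = c·2^(n+1)/(n+1):
  ∫_0^2 u(x)^2 dx = ∫_0^2 (4*x^8 + 8*x^7 + 16*x^6 + 24*x^5 + 29*x^4 + 26*x^3 + 21*x^2 + 12*x + 4) dx. Term by term:
    ∫_0^2 4*x^8 dx = 2048/9;  ∫_0^2 8*x^7 dx = 256;  ∫_0^2 16*x^6 dx = 2048/7;
    ∫_0^2 24*x^5 dx = 256;  ∫_0^2 29*x^4 dx = 928/5;  ∫_0^2 26*x^3 dx = 104;
    ∫_0^2 21*x^2 dx = 56;  ∫_0^2 12*x dx = 24;  ∫_0^2 4 dx = 8.
  Sum: 2048/9 + 256 + 2048/7 + 256 + 928/5 + 104 + 56 + 24 + 8 = 444064/315.
  ∫_0^2 u'(x)^2 dx = ∫_0^2 (64*x^6 + 96*x^5 + 132*x^4 + 120*x^3 + 72*x^2 + 36*x + 9) dx. Term by term:
    ∫_0^2 64*x^6 dx = 8192/7;  ∫_0^2 96*x^5 dx = 1024;  ∫_0^2 132*x^4 dx = 4224/5;
    ∫_0^2 120*x^3 dx = 480;  ∫_0^2 72*x^2 dx = 192;  ∫_0^2 36*x dx = 72;
    ∫_0^2 9 dx = 18.
  Sum: 8192/7 + 1024 + 4224/5 + 480 + 192 + 72 + 18 = 133038/35.
Adding: ||u||_{H^1}^2 = 444064/315 + 133038/35 = 1641406/315.


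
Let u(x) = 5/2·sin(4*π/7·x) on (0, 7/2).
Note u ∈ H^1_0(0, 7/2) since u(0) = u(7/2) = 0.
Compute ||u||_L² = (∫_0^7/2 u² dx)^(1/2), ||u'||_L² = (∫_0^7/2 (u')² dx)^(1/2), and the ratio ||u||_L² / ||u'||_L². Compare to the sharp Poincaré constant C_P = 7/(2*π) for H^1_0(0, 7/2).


||u||_L² / ||u'||_L² = 7/(4*π) < C_P = 7/(2*π).

u(x) = 5/2·sin(4*π/7·x), so u'(x) = 10*π*cos(4*π*x/7)/7.
Writing u(x) = A·sin(kπx/L) with A = 5/2 and k = 2, use ∫_0^L sin²(kπx/L) dx = L/2 and ∫_0^L cos²(kπx/L) dx = L/2.
u² = 25/4·sin²(4*π/7·x) and (u')² = 100*π^2/49·cos²(4*π/7·x), and each of sin², cos² integrates to L/2 = 7/4 over (0, 7/2).
∫_0^7/2 u² dx = 175/16, so ||u||_L² = 5*sqrt(7)/4.
∫_0^7/2 (u')² dx = 25*π^2/7, so ||u'||_L² = 5*sqrt(7)*π/7.
Ratio ||u||_L² / ||u'||_L² = 7/(4*π).
Sharp Poincaré constant on H^1_0(0, 7/2) is C_P = L/π = 7/(2*π), achieved by sin(2*π/7·x).
This is the k = 2 harmonic; the ratio L/(kπ) is strictly less than C_P = L/π, consistent with the sharp inequality ||u||_L² ≤ C_P ||u'||_L².


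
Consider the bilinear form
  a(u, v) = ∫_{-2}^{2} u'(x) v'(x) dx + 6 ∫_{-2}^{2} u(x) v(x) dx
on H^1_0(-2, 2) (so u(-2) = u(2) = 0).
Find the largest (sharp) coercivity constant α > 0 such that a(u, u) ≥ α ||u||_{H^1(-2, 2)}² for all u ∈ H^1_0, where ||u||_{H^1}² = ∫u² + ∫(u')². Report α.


α = 1

Coercivity of a(·,·) on H^1_0(-2, 2) means a(u, u) ≥ α ||u||_{H^1}² for every u ∈ H^1_0.
The interval has length L = 4, and Poincaré/coercivity depend only on L. Here a(u, u) = ∫(u')² + (6)·∫u².
Here c = 6 ≥ 1, so a(u,u) = ∫(u')² + c∫u² ≥ ∫(u')² + ∫u² = ||u||_{H^1}², i.e. α = 1 works. No larger α is possible: a(u,u) ≥ α||u||_{H^1}² means (1−α)∫(u')² ≥ (α−c)∫u², and for the modes u_n = sin(nπ(x−x₀)/L) (x₀ the left endpoint) one has ∫u_n²/∫(u_n')² = (L/(nπ))² → 0, so a(u_n,u_n)/||u_n||_{H^1}² → 1. Hence the optimal constant is α = 1.
Therefore α = 1.


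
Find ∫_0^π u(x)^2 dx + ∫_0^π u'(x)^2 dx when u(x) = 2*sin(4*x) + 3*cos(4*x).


||u||_{H^1(0,π)}^2 = 221*π/2

u'(x) = -12*sin(4*x) + 8*cos(4*x).
Expand u² and (u')² and integrate term by term on (0, π), using: for integers n ≥ 1, ∫_0^π sin²(nx) dx = ∫_0^π cos²(nx) dx = π/2; for n ≠ n', ∫_0^π sin(nx)sin(n'x) dx = ∫_0^π cos(nx)cos(n'x) dx = 0; and by product-to-sum, ∫_0^π sin(nx)cos(n'x) dx = ½∫_0^π [sin((n+n')x) + sin((n−n')x)] dx, which is 0 when n+n' is even and 2n/(n²−n'²) when n+n' is odd (it need not vanish on (0, π)).
  u² squared terms: (2)²·∫sin(4x)² dx = 4·π/2 = 2*π;  (3)²·∫cos(4x)² dx = 9·π/2 = 9*π/2.
  u² cross terms: 2·(2)·(3)·∫sin(4x)·cos(4x) dx = 12·(0) = 0.
  So ∫_0^π u² dx = 2*π + 9*π/2 + 0 = 13*π/2.
  (u')² squared terms: (-12)²·∫sin(4x)² dx = 144·π/2 = 72*π;  (8)²·∫cos(4x)² dx = 64·π/2 = 32*π.
  (u')² cross terms: 2·(-12)·(8)·∫sin(4x)·cos(4x) dx = -192·(0) = 0.
  So ∫_0^π (u')² dx = 72*π + 32*π + 0 = 104*π.
||u||_{H^1}^2 = (13*π/2) + (104*π) = 221*π/2.


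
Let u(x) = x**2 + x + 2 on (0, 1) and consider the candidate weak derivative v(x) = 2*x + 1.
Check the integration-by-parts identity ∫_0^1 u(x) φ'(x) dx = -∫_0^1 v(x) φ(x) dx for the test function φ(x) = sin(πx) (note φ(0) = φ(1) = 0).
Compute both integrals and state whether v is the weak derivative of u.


LHS = -4/π, RHS = -4/π. Yes, v = u' weakly.

u(x) = x**2 + x + 2, classical derivative u'(x) = 2*x + 1.
φ(x) = sin(πx), so φ'(x) = π*cos(π*x).
Note φ(0) = φ(1) = 0, so the boundary term u·φ vanishes.
LHS = ∫_0^1 u(x) φ'(x) dx = ∫_0^1 (π*x^2*cos(π*x) + π*x*cos(π*x) + 2*π*cos(π*x)) dx. Term by term:
  ∫_0^1 2*π*cos(π*x) dx = 0;  ∫_0^1 π*x*cos(π*x) dx = -2/π;  ∫_0^1 π*x^2*cos(π*x) dx = -2/π.
Sum: 0 − 2/π − 2/π = -4/π.
So LHS = -4/π.
∫_0^1 v(x) φ(x) dx = ∫_0^1 (2*x*sin(π*x) + sin(π*x)) dx. Term by term:
  ∫_0^1 2*x*sin(π*x) dx = 2/π;  ∫_0^1 sin(π*x) dx = 2/π.
Sum: 2/π + 2/π = 4/π.
So RHS = -∫_0^1 v(x) φ(x) dx = -4/π.
LHS = RHS, so the identity holds for this test φ.
Moreover u is smooth here and v(x) = u'(x) = 2*x + 1 pointwise, so the identity holds for every test function. Hence v is the weak derivative of u.


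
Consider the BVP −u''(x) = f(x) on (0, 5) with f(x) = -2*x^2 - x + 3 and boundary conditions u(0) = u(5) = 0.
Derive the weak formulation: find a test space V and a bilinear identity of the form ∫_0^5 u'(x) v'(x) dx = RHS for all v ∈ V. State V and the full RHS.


V = H^1_0(0, 5) (so v(0) = v(5) = 0); weak form: ∫_0^5 u'v' dx = ∫_0^5 (-2*x^2 - x + 3) v dx for all v ∈ V.

Multiply both sides by a test function v and integrate from 0 to 5:
  ∫_0^5 −u''(x) v(x) dx = ∫_0^5 f(x) v(x) dx.
Integrate the LHS by parts once:
  ∫_0^5 −u'' v dx = −[u'(x) v(x)]_0^5 + ∫_0^5 u'(x) v'(x) dx.
Thus ∫_0^5 u'(x) v'(x) dx = ∫_0^5 f(x) v(x) dx + [u'(x) v(x)]_0^5.
Choose V so that boundary terms are either known or forced to vanish.
u is Dirichlet: u(0) = u(5) = 0. Let V = H^1_0(0, 5); then v(0) = v(5) = 0, and [u' v]_0^5 = 0.
Weak formulation: find u (satisfying any essential BC) such that ∫_0^5 u'(x) v'(x) dx = ∫_0^5 f v dx for all v ∈ V.
Substituting f(x) = -2*x^2 - x + 3, the right-hand side is ∫_0^5 (-2*x^2 - x + 3) v dx.


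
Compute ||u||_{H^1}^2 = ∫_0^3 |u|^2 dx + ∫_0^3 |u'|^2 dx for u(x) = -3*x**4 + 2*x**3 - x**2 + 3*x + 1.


||u||_{H^1}^2 = 203253/5

The H^1 norm (squared) on an interval (0, L) is
  ||u||_{H^1}^2 = ∫_0^L u(x)^2 dx + ∫_0^L u'(x)^2 dx.
Compute u'(x) = -12*x**3 + 6*x**2 - 2*x + 3.
Then u(x)^2 = 9*x**8 - 12*x**7 + 10*x**6 - 22*x**5 + 7*x**4 - 2*x**3 + 7*x**2 + 6*x + 1 and u'(x)^2 = 144*x**6 - 144*x**5 + 84*x**4 - 96*x**3 + 40*x**2 - 12*x + 9.
Integrate each monomial from 0 to 3 using ∫_0^3 c·x^n dx = c·3^(n+1)/(n+1):
  ∫_0^3 u(x)^2 dx = ∫_0^3 (9*x^8 - 12*x^7 + 10*x^6 - 22*x^5 + 7*x^4 - 2*x^3 + 7*x^2 + 6*x + 1) dx. Term by term:
    ∫_0^3 9*x^8 dx = 19683;  ∫_0^3 -12*x^7 dx = -19683/2;  ∫_0^3 10*x^6 dx = 21870/7;
    ∫_0^3 -22*x^5 dx = -2673;  ∫_0^3 7*x^4 dx = 1701/5;  ∫_0^3 -2*x^3 dx = -81/2;
    ∫_0^3 7*x^2 dx = 63;  ∫_0^3 6*x dx = 27;  ∫_0^3 1 dx = 3.
  Sum: 19683 − 19683/2 + 21870/7 − 2673 + 1701/5 − 81/2 + 63 + 27 + 3 = 373992/35.
  ∫_0^3 u'(x)^2 dx = ∫_0^3 (144*x^6 - 144*x^5 + 84*x^4 - 96*x^3 + 40*x^2 - 12*x + 9) dx. Term by term:
    ∫_0^3 144*x^6 dx = 314928/7;  ∫_0^3 -144*x^5 dx = -17496;  ∫_0^3 84*x^4 dx = 20412/5;
    ∫_0^3 -96*x^3 dx = -1944;  ∫_0^3 40*x^2 dx = 360;  ∫_0^3 -12*x dx = -54;
    ∫_0^3 9 dx = 27.
  Sum: 314928/7 − 17496 + 20412/5 − 1944 + 360 − 54 + 27 = 1048779/35.
Adding: ||u||_{H^1}^2 = 373992/35 + 1048779/35 = 203253/5.


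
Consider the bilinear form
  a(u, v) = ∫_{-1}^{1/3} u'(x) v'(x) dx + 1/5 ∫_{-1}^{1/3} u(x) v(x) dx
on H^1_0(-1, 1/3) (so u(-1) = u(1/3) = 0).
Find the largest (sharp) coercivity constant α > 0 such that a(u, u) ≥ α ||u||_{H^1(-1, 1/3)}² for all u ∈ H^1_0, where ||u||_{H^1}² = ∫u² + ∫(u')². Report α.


α = (16 + 45*π^2)/(5*(16 + 9*π^2))

Coercivity of a(·,·) on H^1_0(-1, 1/3) means a(u, u) ≥ α ||u||_{H^1}² for every u ∈ H^1_0.
The interval has length L = 4/3, and Poincaré/coercivity depend only on L. Here a(u, u) = ∫(u')² + (1/5)·∫u².
Here 0 < c = 1/5 < 1. The condition a(u,u) ≥ α||u||_{H^1}² reads (1−α)∫(u')² ≥ (α−c)∫u². Any admissible α is ≤ 1 (rapidly oscillating u have ∫u²/∫(u')² → 0), and α = 1 would force 0 ≥ (1−c)∫u², impossible since c < 1; so 1−α > 0. By the sharp Poincaré inequality on H^1_0 of an interval of length L, ∫(u')² ≥ (π/L)²∫u² with equality for the first sine mode sin(π(x−x₀)/L) (x₀ the left endpoint), so the inequality holds for all u iff (1−α)(π/L)² ≥ α − c, i.e. α ≤ ((π/L)² + c)/((π/L)² + 1) = (1 + c(L/π)²)/(1 + (L/π)²). With (π/L)² = 9*π^2/16 and c = 1/5, the largest admissible constant is α = ((π/L)² + c)/((π/L)² + 1).
Simplifying, α = (16 + 45*π^2)/(5*(16 + 9*π^2)).


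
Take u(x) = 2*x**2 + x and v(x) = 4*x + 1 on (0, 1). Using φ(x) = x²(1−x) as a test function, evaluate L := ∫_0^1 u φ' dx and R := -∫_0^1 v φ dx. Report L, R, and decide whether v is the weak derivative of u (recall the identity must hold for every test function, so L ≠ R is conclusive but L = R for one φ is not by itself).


LHS = -17/60, RHS = -17/60. Yes, v = u' weakly.

u(x) = 2*x**2 + x, classical derivative u'(x) = 4*x + 1.
φ(x) = x²(1−x), so φ'(x) = x*(2 - 3*x).
Note φ(0) = φ(1) = 0, so the boundary term u·φ vanishes.
LHS = ∫_0^1 u(x) φ'(x) dx = ∫_0^1 (-6*x^4 + x^3 + 2*x^2) dx. Term by term:
  ∫_0^1 -6*x^4 dx = -6/5;  ∫_0^1 x^3 dx = 1/4;  ∫_0^1 2*x^2 dx = 2/3.
Sum: -6/5 + 1/4 + 2/3 = -17/60.
So LHS = -17/60.
∫_0^1 v(x) φ(x) dx = ∫_0^1 (-4*x^4 + 3*x^3 + x^2) dx. Term by term:
  ∫_0^1 -4*x^4 dx = -4/5;  ∫_0^1 3*x^3 dx = 3/4;  ∫_0^1 x^2 dx = 1/3.
Sum: -4/5 + 3/4 + 1/3 = 17/60.
So RHS = -∫_0^1 v(x) φ(x) dx = -17/60.
LHS = RHS, so the identity holds for this test φ.
Moreover u is smooth here and v(x) = u'(x) = 4*x + 1 pointwise, so the identity holds for every test function. Hence v is the weak derivative of u.


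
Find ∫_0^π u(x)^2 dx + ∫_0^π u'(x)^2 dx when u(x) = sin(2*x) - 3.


||u||_{H^1(0,π)}^2 = 23*π/2

u'(x) = 2*cos(2*x).
Expand u² and (u')² and integrate term by term on (0, π), using: for integers n ≥ 1, ∫_0^π sin²(nx) dx = ∫_0^π cos²(nx) dx = π/2; for n ≠ n', ∫_0^π sin(nx)sin(n'x) dx = ∫_0^π cos(nx)cos(n'x) dx = 0; and by product-to-sum, ∫_0^π sin(nx)cos(n'x) dx = ½∫_0^π [sin((n+n')x) + sin((n−n')x)] dx, which is 0 when n+n' is even and 2n/(n²−n'²) when n+n' is odd (it need not vanish on (0, π)). For the constant mode: ∫_0^π 1 dx = π, ∫_0^π cos(nx) dx = 0, ∫_0^π sin(nx) dx = (1−(−1)^n)/n.
  u² squared terms: (-3)²·∫1 dx = 9·π = 9*π;  (1)²·∫sin(2x)² dx = 1·π/2 = π/2.
  u² cross terms: 2·(-3)·(1)·∫1·sin(2x) dx = -6·(0) = 0.
  So ∫_0^π u² dx = 9*π + π/2 + 0 = 19*π/2.
  (u')² squared terms: (2)²·∫cos(2x)² dx = 4·π/2 = 2*π.
  So ∫_0^π (u')² dx = 2*π.
||u||_{H^1}^2 = (19*π/2) + (2*π) = 23*π/2.


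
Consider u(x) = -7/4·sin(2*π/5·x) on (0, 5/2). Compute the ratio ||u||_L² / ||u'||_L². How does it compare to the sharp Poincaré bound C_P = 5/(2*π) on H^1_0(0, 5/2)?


||u||_L² / ||u'||_L² = 5/(2*π) = C_P.

u(x) = -7/4·sin(2*π/5·x), so u'(x) = -7*π*cos(2*π*x/5)/10.
Writing u(x) = A·sin(kπx/L) with A = -7/4 and k = 1, use ∫_0^L sin²(kπx/L) dx = L/2 and ∫_0^L cos²(kπx/L) dx = L/2.
u² = 49/16·sin²(2*π/5·x) and (u')² = 49*π^2/100·cos²(2*π/5·x), and each of sin², cos² integrates to L/2 = 5/4 over (0, 5/2).
∫_0^5/2 u² dx = 245/64, so ||u||_L² = 7*sqrt(5)/8.
∫_0^5/2 (u')² dx = 49*π^2/80, so ||u'||_L² = 7*sqrt(5)*π/20.
Ratio ||u||_L² / ||u'||_L² = 5/(2*π).
Sharp Poincaré constant on H^1_0(0, 5/2) is C_P = L/π = 5/(2*π), achieved by sin(2*π/5·x).
This is the k = 1 eigenfunction (up to amplitude), so the ratio equals the sharp Poincaré constant exactly.


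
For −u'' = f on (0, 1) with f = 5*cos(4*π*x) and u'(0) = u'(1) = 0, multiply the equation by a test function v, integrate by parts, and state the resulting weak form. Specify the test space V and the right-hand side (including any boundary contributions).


V = H^1(0, 1) (no boundary constraint on v; u is determined up to an additive constant); weak form: ∫_0^1 u'v' dx = ∫_0^1 (5*cos(4*π*x)) v dx for all v ∈ V.

Multiply both sides by a test function v and integrate from 0 to 1:
  ∫_0^1 −u''(x) v(x) dx = ∫_0^1 f(x) v(x) dx.
Integrate the LHS by parts once:
  ∫_0^1 −u'' v dx = −[u'(x) v(x)]_0^1 + ∫_0^1 u'(x) v'(x) dx.
Thus ∫_0^1 u'(x) v'(x) dx = ∫_0^1 f(x) v(x) dx + [u'(x) v(x)]_0^1.
Choose V so that boundary terms are either known or forced to vanish.
u has homogeneous Neumann: u'(0) = u'(1) = 0. So [u' v]_0^1 = 0·v(1) − 0·v(0) = 0 for any v; take V = H^1(0, 1).
Weak formulation: find u (satisfying any essential BC) such that ∫_0^1 u'(x) v'(x) dx = ∫_0^1 f v dx for all v ∈ V (homogeneous Neumann, so boundary terms vanish).
Substituting f(x) = 5*cos(4*π*x), the right-hand side is ∫_0^1 (5*cos(4*π*x)) v dx.
Compatibility check (pure Neumann): taking v ≡ 1 ∈ V gives 0 = ∫_0^1 f dx + (0) − (0), i.e. ∫_0^1 f dx must equal u'(0) − u'(1) = 0. Indeed ∫_0^1 (5*cos(4*π*x)) dx = 0, so the data are compatible. The solution is then unique only up to an additive constant (fix it e.g. by requiring ∫_0^1 u dx = 0).


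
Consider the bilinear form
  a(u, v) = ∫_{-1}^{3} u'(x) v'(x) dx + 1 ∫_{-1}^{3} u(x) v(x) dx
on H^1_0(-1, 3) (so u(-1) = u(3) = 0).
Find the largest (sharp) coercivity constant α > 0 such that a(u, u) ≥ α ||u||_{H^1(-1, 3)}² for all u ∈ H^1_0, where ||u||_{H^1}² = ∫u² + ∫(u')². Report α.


α = 1

Coercivity of a(·,·) on H^1_0(-1, 3) means a(u, u) ≥ α ||u||_{H^1}² for every u ∈ H^1_0.
The interval has length L = 4, and Poincaré/coercivity depend only on L. Here a(u, u) = ∫(u')² + (1)·∫u².
Here c = 1 ≥ 1, so a(u,u) = ∫(u')² + c∫u² ≥ ∫(u')² + ∫u² = ||u||_{H^1}², i.e. α = 1 works. No larger α is possible: a(u,u) ≥ α||u||_{H^1}² means (1−α)∫(u')² ≥ (α−c)∫u², and for the modes u_n = sin(nπ(x−x₀)/L) (x₀ the left endpoint) one has ∫u_n²/∫(u_n')² = (L/(nπ))² → 0, so a(u_n,u_n)/||u_n||_{H^1}² → 1. Hence the optimal constant is α = 1.
Therefore α = 1.


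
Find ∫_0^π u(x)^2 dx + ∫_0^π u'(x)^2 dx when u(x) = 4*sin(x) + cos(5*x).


||u||_{H^1(0,π)}^2 = 29*π

u'(x) = -5*sin(5*x) + 4*cos(x).
Expand u² and (u')² and integrate term by term on (0, π), using: for integers n ≥ 1, ∫_0^π sin²(nx) dx = ∫_0^π cos²(nx) dx = π/2; for n ≠ n', ∫_0^π sin(nx)sin(n'x) dx = ∫_0^π cos(nx)cos(n'x) dx = 0; and by product-to-sum, ∫_0^π sin(nx)cos(n'x) dx = ½∫_0^π [sin((n+n')x) + sin((n−n')x)] dx, which is 0 when n+n' is even and 2n/(n²−n'²) when n+n' is odd (it need not vanish on (0, π)).
  u² squared terms: (4)²·∫sin(x)² dx = 16·π/2 = 8*π;  (1)²·∫cos(5x)² dx = 1·π/2 = π/2.
  u² cross terms: 2·(4)·(1)·∫sin(x)·cos(5x) dx = 8·(0) = 0.
  So ∫_0^π u² dx = 8*π + π/2 + 0 = 17*π/2.
  (u')² squared terms: (-5)²·∫sin(5x)² dx = 25·π/2 = 25*π/2;  (4)²·∫cos(x)² dx = 16·π/2 = 8*π.
  (u')² cross terms: 2·(-5)·(4)·∫sin(5x)·cos(x) dx = -40·(0) = 0.
  So ∫_0^π (u')² dx = 25*π/2 + 8*π + 0 = 41*π/2.
||u||_{H^1}^2 = (17*π/2) + (41*π/2) = 29*π.


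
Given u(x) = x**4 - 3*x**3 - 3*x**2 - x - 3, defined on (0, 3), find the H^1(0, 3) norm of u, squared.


||u||_{H^1}^2 = 240603/140

The H^1 norm (squared) on an interval (0, L) is
  ||u||_{H^1}^2 = ∫_0^L u(x)^2 dx + ∫_0^L u'(x)^2 dx.
Compute u'(x) = 4*x**3 - 9*x**2 - 6*x - 1.
Then u(x)^2 = x**8 - 6*x**7 + 3*x**6 + 16*x**5 + 9*x**4 + 24*x**3 + 19*x**2 + 6*x + 9 and u'(x)^2 = 16*x**6 - 72*x**5 + 33*x**4 + 100*x**3 + 54*x**2 + 12*x + 1.
Integrate each monomial from 0 to 3 using ∫_0^3 c·x^n dx = c·3^(n+1)/(n+1):
  ∫_0^3 u(x)^2 dx = ∫_0^3 (x^8 - 6*x^7 + 3*x^6 + 16*x^5 + 9*x^4 + 24*x^3 + 19*x^2 + 6*x + 9) dx. Term by term:
    ∫_0^3 x^8 dx = 2187;  ∫_0^3 -6*x^7 dx = -19683/4;  ∫_0^3 3*x^6 dx = 6561/7;
    ∫_0^3 16*x^5 dx = 1944;  ∫_0^3 9*x^4 dx = 2187/5;  ∫_0^3 24*x^3 dx = 486;
    ∫_0^3 19*x^2 dx = 171;  ∫_0^3 6*x dx = 27;  ∫_0^3 9 dx = 27.
  Sum: 2187 − 19683/4 + 6561/7 + 1944 + 2187/5 + 486 + 171 + 27 + 27 = 181431/140.
  ∫_0^3 u'(x)^2 dx = ∫_0^3 (16*x^6 - 72*x^5 + 33*x^4 + 100*x^3 + 54*x^2 + 12*x + 1) dx. Term by term:
    ∫_0^3 16*x^6 dx = 34992/7;  ∫_0^3 -72*x^5 dx = -8748;  ∫_0^3 33*x^4 dx = 8019/5;
    ∫_0^3 100*x^3 dx = 2025;  ∫_0^3 54*x^2 dx = 486;  ∫_0^3 12*x dx = 54;
    ∫_0^3 1 dx = 3.
  Sum: 34992/7 − 8748 + 8019/5 + 2025 + 486 + 54 + 3 = 14793/35.
Adding: ||u||_{H^1}^2 = 181431/140 + 14793/35 = 240603/140.


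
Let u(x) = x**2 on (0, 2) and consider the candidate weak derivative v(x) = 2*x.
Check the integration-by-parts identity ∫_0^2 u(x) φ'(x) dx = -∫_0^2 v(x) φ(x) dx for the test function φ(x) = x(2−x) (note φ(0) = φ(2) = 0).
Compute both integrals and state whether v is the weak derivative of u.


LHS = -8/3, RHS = -8/3. Yes, v = u' weakly.

u(x) = x**2, classical derivative u'(x) = 2*x.
φ(x) = x(2−x), so φ'(x) = 2 - 2*x.
Note φ(0) = φ(2) = 0, so the boundary term u·φ vanishes.
LHS = ∫_0^2 u(x) φ'(x) dx = ∫_0^2 (-2*x^3 + 2*x^2) dx. Term by term:
  ∫_0^2 -2*x^3 dx = -8;  ∫_0^2 2*x^2 dx = 16/3.
Sum: -8 + 16/3 = -8/3.
So LHS = -8/3.
∫_0^2 v(x) φ(x) dx = ∫_0^2 (-2*x^3 + 4*x^2) dx. Term by term:
  ∫_0^2 -2*x^3 dx = -8;  ∫_0^2 4*x^2 dx = 32/3.
Sum: -8 + 32/3 = 8/3.
So RHS = -∫_0^2 v(x) φ(x) dx = -8/3.
LHS = RHS, so the identity holds for this test φ.
Moreover u is smooth here and v(x) = u'(x) = 2*x pointwise, so the identity holds for every test function. Hence v is the weak derivative of u.
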